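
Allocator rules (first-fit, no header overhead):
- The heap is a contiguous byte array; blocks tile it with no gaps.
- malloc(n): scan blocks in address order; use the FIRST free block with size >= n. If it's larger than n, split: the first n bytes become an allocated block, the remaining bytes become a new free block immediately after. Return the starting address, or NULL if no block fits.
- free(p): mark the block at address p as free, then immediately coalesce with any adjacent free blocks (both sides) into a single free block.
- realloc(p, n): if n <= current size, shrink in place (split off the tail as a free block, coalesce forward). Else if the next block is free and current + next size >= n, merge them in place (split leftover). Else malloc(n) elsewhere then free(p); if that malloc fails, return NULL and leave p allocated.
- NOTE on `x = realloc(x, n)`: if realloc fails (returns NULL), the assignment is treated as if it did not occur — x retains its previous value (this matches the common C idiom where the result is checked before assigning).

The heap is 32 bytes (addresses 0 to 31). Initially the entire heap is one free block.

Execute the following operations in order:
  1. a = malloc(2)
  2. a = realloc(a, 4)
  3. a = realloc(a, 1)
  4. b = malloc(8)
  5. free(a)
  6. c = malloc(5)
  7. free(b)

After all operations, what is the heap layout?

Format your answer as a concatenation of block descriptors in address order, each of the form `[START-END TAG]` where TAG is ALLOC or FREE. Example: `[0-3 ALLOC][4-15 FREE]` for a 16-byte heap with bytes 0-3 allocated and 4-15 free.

Answer: [0-8 FREE][9-13 ALLOC][14-31 FREE]

Derivation:
Op 1: a = malloc(2) -> a = 0; heap: [0-1 ALLOC][2-31 FREE]
Op 2: a = realloc(a, 4) -> a = 0; heap: [0-3 ALLOC][4-31 FREE]
Op 3: a = realloc(a, 1) -> a = 0; heap: [0-0 ALLOC][1-31 FREE]
Op 4: b = malloc(8) -> b = 1; heap: [0-0 ALLOC][1-8 ALLOC][9-31 FREE]
Op 5: free(a) -> (freed a); heap: [0-0 FREE][1-8 ALLOC][9-31 FREE]
Op 6: c = malloc(5) -> c = 9; heap: [0-0 FREE][1-8 ALLOC][9-13 ALLOC][14-31 FREE]
Op 7: free(b) -> (freed b); heap: [0-8 FREE][9-13 ALLOC][14-31 FREE]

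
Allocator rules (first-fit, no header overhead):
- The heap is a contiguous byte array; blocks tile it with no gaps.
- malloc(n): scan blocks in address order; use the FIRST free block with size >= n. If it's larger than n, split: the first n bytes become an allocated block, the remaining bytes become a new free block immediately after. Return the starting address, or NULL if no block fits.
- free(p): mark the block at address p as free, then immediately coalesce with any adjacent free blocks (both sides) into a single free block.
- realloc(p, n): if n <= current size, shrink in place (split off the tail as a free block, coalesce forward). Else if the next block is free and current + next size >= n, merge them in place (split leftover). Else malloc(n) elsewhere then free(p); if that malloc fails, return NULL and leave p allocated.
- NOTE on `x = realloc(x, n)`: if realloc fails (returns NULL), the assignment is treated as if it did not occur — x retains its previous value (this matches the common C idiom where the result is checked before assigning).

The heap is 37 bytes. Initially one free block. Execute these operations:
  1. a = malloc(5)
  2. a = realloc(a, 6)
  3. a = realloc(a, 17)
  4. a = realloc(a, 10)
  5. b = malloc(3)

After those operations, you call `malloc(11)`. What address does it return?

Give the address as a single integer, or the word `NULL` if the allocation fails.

Answer: 13

Derivation:
Op 1: a = malloc(5) -> a = 0; heap: [0-4 ALLOC][5-36 FREE]
Op 2: a = realloc(a, 6) -> a = 0; heap: [0-5 ALLOC][6-36 FREE]
Op 3: a = realloc(a, 17) -> a = 0; heap: [0-16 ALLOC][17-36 FREE]
Op 4: a = realloc(a, 10) -> a = 0; heap: [0-9 ALLOC][10-36 FREE]
Op 5: b = malloc(3) -> b = 10; heap: [0-9 ALLOC][10-12 ALLOC][13-36 FREE]
malloc(11): first-fit scan over [0-9 ALLOC][10-12 ALLOC][13-36 FREE] -> 13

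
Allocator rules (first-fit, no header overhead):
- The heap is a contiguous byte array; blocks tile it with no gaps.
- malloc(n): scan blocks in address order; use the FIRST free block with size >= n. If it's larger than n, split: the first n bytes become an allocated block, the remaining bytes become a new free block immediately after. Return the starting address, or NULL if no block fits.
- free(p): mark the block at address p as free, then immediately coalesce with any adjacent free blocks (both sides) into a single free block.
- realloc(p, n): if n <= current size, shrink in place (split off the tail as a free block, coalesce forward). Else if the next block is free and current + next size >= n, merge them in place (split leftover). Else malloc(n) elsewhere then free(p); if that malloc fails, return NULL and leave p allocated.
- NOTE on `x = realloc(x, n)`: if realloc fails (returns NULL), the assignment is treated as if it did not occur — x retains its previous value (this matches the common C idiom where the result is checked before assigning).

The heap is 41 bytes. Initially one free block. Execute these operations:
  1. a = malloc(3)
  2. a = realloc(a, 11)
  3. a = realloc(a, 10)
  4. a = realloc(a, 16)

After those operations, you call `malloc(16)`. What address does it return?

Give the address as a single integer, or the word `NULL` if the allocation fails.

Op 1: a = malloc(3) -> a = 0; heap: [0-2 ALLOC][3-40 FREE]
Op 2: a = realloc(a, 11) -> a = 0; heap: [0-10 ALLOC][11-40 FREE]
Op 3: a = realloc(a, 10) -> a = 0; heap: [0-9 ALLOC][10-40 FREE]
Op 4: a = realloc(a, 16) -> a = 0; heap: [0-15 ALLOC][16-40 FREE]
malloc(16): first-fit scan over [0-15 ALLOC][16-40 FREE] -> 16

Answer: 16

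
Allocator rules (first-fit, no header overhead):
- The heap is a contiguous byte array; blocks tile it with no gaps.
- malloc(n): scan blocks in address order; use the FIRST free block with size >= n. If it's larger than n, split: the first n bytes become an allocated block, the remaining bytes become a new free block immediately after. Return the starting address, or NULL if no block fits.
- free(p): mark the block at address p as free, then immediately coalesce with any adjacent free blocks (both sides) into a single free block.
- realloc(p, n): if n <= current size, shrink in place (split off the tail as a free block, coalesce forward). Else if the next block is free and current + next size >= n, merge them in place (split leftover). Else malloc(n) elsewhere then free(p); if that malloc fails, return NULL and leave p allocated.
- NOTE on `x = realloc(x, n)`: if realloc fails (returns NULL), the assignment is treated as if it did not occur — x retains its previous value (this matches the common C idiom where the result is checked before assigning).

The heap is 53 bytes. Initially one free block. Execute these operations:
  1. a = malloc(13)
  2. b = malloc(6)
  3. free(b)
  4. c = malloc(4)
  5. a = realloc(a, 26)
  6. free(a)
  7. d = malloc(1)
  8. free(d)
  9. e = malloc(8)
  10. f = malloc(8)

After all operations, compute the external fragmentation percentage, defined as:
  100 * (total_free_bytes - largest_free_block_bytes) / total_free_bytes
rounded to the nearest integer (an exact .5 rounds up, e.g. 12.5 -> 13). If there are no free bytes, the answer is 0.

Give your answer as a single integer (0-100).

Op 1: a = malloc(13) -> a = 0; heap: [0-12 ALLOC][13-52 FREE]
Op 2: b = malloc(6) -> b = 13; heap: [0-12 ALLOC][13-18 ALLOC][19-52 FREE]
Op 3: free(b) -> (freed b); heap: [0-12 ALLOC][13-52 FREE]
Op 4: c = malloc(4) -> c = 13; heap: [0-12 ALLOC][13-16 ALLOC][17-52 FREE]
Op 5: a = realloc(a, 26) -> a = 17; heap: [0-12 FREE][13-16 ALLOC][17-42 ALLOC][43-52 FREE]
Op 6: free(a) -> (freed a); heap: [0-12 FREE][13-16 ALLOC][17-52 FREE]
Op 7: d = malloc(1) -> d = 0; heap: [0-0 ALLOC][1-12 FREE][13-16 ALLOC][17-52 FREE]
Op 8: free(d) -> (freed d); heap: [0-12 FREE][13-16 ALLOC][17-52 FREE]
Op 9: e = malloc(8) -> e = 0; heap: [0-7 ALLOC][8-12 FREE][13-16 ALLOC][17-52 FREE]
Op 10: f = malloc(8) -> f = 17; heap: [0-7 ALLOC][8-12 FREE][13-16 ALLOC][17-24 ALLOC][25-52 FREE]
Free blocks: [5 28] total_free=33 largest=28 -> 100*(33-28)/33 = 500/33 ≈ 15.152 -> rounds to 15

Answer: 15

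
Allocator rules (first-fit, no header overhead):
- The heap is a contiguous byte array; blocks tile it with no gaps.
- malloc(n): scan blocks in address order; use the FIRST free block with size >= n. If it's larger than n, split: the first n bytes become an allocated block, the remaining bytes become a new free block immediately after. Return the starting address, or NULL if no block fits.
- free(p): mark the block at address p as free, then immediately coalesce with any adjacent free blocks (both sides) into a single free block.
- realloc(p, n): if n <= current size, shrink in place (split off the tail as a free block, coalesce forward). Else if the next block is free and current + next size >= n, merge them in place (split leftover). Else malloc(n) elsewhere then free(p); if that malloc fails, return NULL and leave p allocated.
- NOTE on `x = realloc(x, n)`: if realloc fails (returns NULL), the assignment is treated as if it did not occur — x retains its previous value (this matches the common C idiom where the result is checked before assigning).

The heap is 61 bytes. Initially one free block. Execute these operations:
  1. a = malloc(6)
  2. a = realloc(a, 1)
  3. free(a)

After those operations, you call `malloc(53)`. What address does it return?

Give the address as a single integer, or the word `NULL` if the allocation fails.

Answer: 0

Derivation:
Op 1: a = malloc(6) -> a = 0; heap: [0-5 ALLOC][6-60 FREE]
Op 2: a = realloc(a, 1) -> a = 0; heap: [0-0 ALLOC][1-60 FREE]
Op 3: free(a) -> (freed a); heap: [0-60 FREE]
malloc(53): first-fit scan over [0-60 FREE] -> 0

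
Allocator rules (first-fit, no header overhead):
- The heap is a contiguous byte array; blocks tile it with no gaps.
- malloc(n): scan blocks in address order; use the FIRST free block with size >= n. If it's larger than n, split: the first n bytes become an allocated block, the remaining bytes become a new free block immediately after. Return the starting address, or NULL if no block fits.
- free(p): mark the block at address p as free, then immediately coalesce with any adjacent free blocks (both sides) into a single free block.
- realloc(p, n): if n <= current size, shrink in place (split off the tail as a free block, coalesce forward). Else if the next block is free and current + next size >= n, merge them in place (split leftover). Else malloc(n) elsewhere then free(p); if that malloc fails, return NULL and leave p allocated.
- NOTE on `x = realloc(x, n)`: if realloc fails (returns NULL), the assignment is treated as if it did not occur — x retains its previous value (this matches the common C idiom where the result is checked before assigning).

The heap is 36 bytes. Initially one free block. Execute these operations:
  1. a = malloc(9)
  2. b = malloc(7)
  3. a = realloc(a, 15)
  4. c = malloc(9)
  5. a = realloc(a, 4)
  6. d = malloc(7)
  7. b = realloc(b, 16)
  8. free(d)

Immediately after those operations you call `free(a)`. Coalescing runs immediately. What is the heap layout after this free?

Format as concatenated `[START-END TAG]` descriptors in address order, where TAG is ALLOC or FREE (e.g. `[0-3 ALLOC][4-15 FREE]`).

Op 1: a = malloc(9) -> a = 0; heap: [0-8 ALLOC][9-35 FREE]
Op 2: b = malloc(7) -> b = 9; heap: [0-8 ALLOC][9-15 ALLOC][16-35 FREE]
Op 3: a = realloc(a, 15) -> a = 16; heap: [0-8 FREE][9-15 ALLOC][16-30 ALLOC][31-35 FREE]
Op 4: c = malloc(9) -> c = 0; heap: [0-8 ALLOC][9-15 ALLOC][16-30 ALLOC][31-35 FREE]
Op 5: a = realloc(a, 4) -> a = 16; heap: [0-8 ALLOC][9-15 ALLOC][16-19 ALLOC][20-35 FREE]
Op 6: d = malloc(7) -> d = 20; heap: [0-8 ALLOC][9-15 ALLOC][16-19 ALLOC][20-26 ALLOC][27-35 FREE]
Op 7: b = realloc(b, 16) -> NULL (b unchanged); heap: [0-8 ALLOC][9-15 ALLOC][16-19 ALLOC][20-26 ALLOC][27-35 FREE]
Op 8: free(d) -> (freed d); heap: [0-8 ALLOC][9-15 ALLOC][16-19 ALLOC][20-35 FREE]
free(a): a = 16 -> block [16-19 ALLOC]; mark free, coalesce with adjacent free neighbors -> [0-8 ALLOC][9-15 ALLOC][16-35 FREE]

Answer: [0-8 ALLOC][9-15 ALLOC][16-35 FREE]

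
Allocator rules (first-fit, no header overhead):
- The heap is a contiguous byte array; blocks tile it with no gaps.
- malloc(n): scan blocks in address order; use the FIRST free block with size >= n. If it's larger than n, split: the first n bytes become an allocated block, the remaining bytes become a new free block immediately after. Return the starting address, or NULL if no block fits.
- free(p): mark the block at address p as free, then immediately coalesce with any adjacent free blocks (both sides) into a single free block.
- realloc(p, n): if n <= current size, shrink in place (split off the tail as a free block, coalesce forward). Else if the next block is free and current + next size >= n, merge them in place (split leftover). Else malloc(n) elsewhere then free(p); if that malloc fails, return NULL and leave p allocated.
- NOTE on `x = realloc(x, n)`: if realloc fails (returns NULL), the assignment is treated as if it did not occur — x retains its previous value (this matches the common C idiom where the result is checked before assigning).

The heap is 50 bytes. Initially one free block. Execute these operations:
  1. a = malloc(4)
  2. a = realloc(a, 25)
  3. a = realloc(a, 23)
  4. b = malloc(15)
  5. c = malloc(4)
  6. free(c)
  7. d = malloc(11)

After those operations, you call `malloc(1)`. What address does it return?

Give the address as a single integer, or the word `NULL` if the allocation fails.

Op 1: a = malloc(4) -> a = 0; heap: [0-3 ALLOC][4-49 FREE]
Op 2: a = realloc(a, 25) -> a = 0; heap: [0-24 ALLOC][25-49 FREE]
Op 3: a = realloc(a, 23) -> a = 0; heap: [0-22 ALLOC][23-49 FREE]
Op 4: b = malloc(15) -> b = 23; heap: [0-22 ALLOC][23-37 ALLOC][38-49 FREE]
Op 5: c = malloc(4) -> c = 38; heap: [0-22 ALLOC][23-37 ALLOC][38-41 ALLOC][42-49 FREE]
Op 6: free(c) -> (freed c); heap: [0-22 ALLOC][23-37 ALLOC][38-49 FREE]
Op 7: d = malloc(11) -> d = 38; heap: [0-22 ALLOC][23-37 ALLOC][38-48 ALLOC][49-49 FREE]
malloc(1): first-fit scan over [0-22 ALLOC][23-37 ALLOC][38-48 ALLOC][49-49 FREE] -> 49

Answer: 49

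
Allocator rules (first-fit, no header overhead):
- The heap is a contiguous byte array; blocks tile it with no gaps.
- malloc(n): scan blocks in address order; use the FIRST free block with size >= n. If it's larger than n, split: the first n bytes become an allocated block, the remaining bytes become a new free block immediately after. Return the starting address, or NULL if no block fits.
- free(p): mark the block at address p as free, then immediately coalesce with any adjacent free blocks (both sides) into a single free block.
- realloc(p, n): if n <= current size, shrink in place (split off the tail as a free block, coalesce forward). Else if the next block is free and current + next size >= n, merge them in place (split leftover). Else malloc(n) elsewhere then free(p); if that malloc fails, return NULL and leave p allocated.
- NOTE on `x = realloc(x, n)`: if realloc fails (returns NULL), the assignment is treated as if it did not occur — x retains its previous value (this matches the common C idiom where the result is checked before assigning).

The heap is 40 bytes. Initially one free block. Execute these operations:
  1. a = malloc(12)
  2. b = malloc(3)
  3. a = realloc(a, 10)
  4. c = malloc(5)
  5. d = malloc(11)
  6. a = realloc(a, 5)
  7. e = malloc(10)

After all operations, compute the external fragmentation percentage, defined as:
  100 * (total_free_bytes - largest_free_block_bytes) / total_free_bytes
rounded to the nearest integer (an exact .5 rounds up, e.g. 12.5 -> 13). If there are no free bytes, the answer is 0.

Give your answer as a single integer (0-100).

Answer: 44

Derivation:
Op 1: a = malloc(12) -> a = 0; heap: [0-11 ALLOC][12-39 FREE]
Op 2: b = malloc(3) -> b = 12; heap: [0-11 ALLOC][12-14 ALLOC][15-39 FREE]
Op 3: a = realloc(a, 10) -> a = 0; heap: [0-9 ALLOC][10-11 FREE][12-14 ALLOC][15-39 FREE]
Op 4: c = malloc(5) -> c = 15; heap: [0-9 ALLOC][10-11 FREE][12-14 ALLOC][15-19 ALLOC][20-39 FREE]
Op 5: d = malloc(11) -> d = 20; heap: [0-9 ALLOC][10-11 FREE][12-14 ALLOC][15-19 ALLOC][20-30 ALLOC][31-39 FREE]
Op 6: a = realloc(a, 5) -> a = 0; heap: [0-4 ALLOC][5-11 FREE][12-14 ALLOC][15-19 ALLOC][20-30 ALLOC][31-39 FREE]
Op 7: e = malloc(10) -> e = NULL; heap: [0-4 ALLOC][5-11 FREE][12-14 ALLOC][15-19 ALLOC][20-30 ALLOC][31-39 FREE]
Free blocks: [7 9] total_free=16 largest=9 -> 100*(16-9)/16 = 700/16 = 43.75 -> rounds to 44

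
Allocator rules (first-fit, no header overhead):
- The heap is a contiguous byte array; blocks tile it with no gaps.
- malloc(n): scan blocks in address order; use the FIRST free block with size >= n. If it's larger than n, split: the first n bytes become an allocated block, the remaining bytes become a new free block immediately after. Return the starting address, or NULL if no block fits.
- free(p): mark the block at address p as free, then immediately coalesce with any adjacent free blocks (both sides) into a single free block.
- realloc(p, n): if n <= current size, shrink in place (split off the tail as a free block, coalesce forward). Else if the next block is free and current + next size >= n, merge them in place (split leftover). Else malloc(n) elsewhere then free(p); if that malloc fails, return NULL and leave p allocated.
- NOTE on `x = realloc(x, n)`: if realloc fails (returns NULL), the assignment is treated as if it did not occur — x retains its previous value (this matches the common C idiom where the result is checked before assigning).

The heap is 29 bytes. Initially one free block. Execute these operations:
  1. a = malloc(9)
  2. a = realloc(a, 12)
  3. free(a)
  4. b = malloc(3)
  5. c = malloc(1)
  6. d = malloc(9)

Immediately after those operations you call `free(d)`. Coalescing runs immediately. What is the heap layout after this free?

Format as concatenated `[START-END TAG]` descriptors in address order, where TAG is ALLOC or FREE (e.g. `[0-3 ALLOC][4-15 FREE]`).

Op 1: a = malloc(9) -> a = 0; heap: [0-8 ALLOC][9-28 FREE]
Op 2: a = realloc(a, 12) -> a = 0; heap: [0-11 ALLOC][12-28 FREE]
Op 3: free(a) -> (freed a); heap: [0-28 FREE]
Op 4: b = malloc(3) -> b = 0; heap: [0-2 ALLOC][3-28 FREE]
Op 5: c = malloc(1) -> c = 3; heap: [0-2 ALLOC][3-3 ALLOC][4-28 FREE]
Op 6: d = malloc(9) -> d = 4; heap: [0-2 ALLOC][3-3 ALLOC][4-12 ALLOC][13-28 FREE]
free(d): d = 4 -> block [4-12 ALLOC]; mark free, coalesce with adjacent free neighbors -> [0-2 ALLOC][3-3 ALLOC][4-28 FREE]

Answer: [0-2 ALLOC][3-3 ALLOC][4-28 FREE]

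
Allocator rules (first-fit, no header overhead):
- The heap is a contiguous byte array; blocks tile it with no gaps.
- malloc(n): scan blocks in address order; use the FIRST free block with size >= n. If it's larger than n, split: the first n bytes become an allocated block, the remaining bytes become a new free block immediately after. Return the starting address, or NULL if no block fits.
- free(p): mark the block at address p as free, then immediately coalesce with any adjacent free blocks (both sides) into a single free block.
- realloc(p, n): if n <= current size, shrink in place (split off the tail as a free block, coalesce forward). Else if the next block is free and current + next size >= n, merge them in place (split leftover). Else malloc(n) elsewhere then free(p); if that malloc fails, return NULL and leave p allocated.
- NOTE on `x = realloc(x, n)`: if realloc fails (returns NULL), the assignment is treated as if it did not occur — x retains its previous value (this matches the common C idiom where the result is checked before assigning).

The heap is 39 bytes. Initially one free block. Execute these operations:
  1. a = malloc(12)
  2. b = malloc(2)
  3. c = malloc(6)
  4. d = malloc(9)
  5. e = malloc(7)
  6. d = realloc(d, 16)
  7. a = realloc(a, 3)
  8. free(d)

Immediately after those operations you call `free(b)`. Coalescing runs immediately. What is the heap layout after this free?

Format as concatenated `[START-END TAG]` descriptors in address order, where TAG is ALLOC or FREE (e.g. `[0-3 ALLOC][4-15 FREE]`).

Answer: [0-2 ALLOC][3-13 FREE][14-19 ALLOC][20-28 FREE][29-35 ALLOC][36-38 FREE]

Derivation:
Op 1: a = malloc(12) -> a = 0; heap: [0-11 ALLOC][12-38 FREE]
Op 2: b = malloc(2) -> b = 12; heap: [0-11 ALLOC][12-13 ALLOC][14-38 FREE]
Op 3: c = malloc(6) -> c = 14; heap: [0-11 ALLOC][12-13 ALLOC][14-19 ALLOC][20-38 FREE]
Op 4: d = malloc(9) -> d = 20; heap: [0-11 ALLOC][12-13 ALLOC][14-19 ALLOC][20-28 ALLOC][29-38 FREE]
Op 5: e = malloc(7) -> e = 29; heap: [0-11 ALLOC][12-13 ALLOC][14-19 ALLOC][20-28 ALLOC][29-35 ALLOC][36-38 FREE]
Op 6: d = realloc(d, 16) -> NULL (d unchanged); heap: [0-11 ALLOC][12-13 ALLOC][14-19 ALLOC][20-28 ALLOC][29-35 ALLOC][36-38 FREE]
Op 7: a = realloc(a, 3) -> a = 0; heap: [0-2 ALLOC][3-11 FREE][12-13 ALLOC][14-19 ALLOC][20-28 ALLOC][29-35 ALLOC][36-38 FREE]
Op 8: free(d) -> (freed d); heap: [0-2 ALLOC][3-11 FREE][12-13 ALLOC][14-19 ALLOC][20-28 FREE][29-35 ALLOC][36-38 FREE]
free(b): b = 12 -> block [12-13 ALLOC]; mark free, coalesce with adjacent free neighbors -> [0-2 ALLOC][3-13 FREE][14-19 ALLOC][20-28 FREE][29-35 ALLOC][36-38 FREE]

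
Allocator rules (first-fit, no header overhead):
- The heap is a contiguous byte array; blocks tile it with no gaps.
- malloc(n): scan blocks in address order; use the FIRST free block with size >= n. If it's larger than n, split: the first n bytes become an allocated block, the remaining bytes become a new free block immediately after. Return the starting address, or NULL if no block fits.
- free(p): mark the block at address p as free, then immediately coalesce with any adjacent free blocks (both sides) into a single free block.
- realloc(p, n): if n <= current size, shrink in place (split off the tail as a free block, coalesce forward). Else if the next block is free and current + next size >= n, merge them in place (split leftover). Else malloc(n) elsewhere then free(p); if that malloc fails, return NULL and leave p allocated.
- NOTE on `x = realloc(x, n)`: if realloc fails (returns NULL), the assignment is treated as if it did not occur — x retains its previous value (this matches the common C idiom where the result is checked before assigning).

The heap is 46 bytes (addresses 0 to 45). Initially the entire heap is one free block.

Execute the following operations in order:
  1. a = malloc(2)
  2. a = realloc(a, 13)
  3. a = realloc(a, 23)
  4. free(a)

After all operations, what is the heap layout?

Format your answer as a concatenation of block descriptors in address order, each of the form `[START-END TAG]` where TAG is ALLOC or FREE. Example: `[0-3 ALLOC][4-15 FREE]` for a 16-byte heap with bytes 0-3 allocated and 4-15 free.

Answer: [0-45 FREE]

Derivation:
Op 1: a = malloc(2) -> a = 0; heap: [0-1 ALLOC][2-45 FREE]
Op 2: a = realloc(a, 13) -> a = 0; heap: [0-12 ALLOC][13-45 FREE]
Op 3: a = realloc(a, 23) -> a = 0; heap: [0-22 ALLOC][23-45 FREE]
Op 4: free(a) -> (freed a); heap: [0-45 FREE]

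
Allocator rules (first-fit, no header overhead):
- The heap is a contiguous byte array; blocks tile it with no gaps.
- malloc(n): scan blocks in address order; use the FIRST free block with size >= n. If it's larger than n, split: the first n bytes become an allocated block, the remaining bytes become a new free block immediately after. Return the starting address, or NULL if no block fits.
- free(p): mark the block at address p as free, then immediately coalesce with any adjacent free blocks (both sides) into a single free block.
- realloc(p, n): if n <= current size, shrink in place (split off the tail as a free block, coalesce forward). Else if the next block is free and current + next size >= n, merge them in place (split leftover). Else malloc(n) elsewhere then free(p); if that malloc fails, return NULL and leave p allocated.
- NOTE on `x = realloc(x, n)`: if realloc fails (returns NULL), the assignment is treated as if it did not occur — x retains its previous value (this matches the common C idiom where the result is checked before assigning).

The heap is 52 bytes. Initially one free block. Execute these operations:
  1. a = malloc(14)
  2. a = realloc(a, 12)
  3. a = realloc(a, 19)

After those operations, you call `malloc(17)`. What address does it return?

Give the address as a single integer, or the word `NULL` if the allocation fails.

Answer: 19

Derivation:
Op 1: a = malloc(14) -> a = 0; heap: [0-13 ALLOC][14-51 FREE]
Op 2: a = realloc(a, 12) -> a = 0; heap: [0-11 ALLOC][12-51 FREE]
Op 3: a = realloc(a, 19) -> a = 0; heap: [0-18 ALLOC][19-51 FREE]
malloc(17): first-fit scan over [0-18 ALLOC][19-51 FREE] -> 19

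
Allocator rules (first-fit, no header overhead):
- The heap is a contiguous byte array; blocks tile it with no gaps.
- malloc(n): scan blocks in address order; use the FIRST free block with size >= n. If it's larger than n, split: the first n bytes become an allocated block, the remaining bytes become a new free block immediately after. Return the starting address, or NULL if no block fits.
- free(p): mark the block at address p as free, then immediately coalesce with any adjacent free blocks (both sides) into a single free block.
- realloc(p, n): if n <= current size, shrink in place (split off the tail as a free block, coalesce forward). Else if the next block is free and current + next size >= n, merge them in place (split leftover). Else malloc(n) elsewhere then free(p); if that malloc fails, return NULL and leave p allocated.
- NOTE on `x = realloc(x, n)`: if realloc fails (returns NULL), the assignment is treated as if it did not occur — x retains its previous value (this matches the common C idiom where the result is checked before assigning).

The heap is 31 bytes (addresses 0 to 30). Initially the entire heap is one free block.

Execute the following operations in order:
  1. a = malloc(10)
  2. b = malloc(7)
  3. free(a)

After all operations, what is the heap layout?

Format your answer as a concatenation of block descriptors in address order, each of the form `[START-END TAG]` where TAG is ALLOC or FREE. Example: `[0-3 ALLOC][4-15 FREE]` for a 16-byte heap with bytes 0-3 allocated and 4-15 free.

Op 1: a = malloc(10) -> a = 0; heap: [0-9 ALLOC][10-30 FREE]
Op 2: b = malloc(7) -> b = 10; heap: [0-9 ALLOC][10-16 ALLOC][17-30 FREE]
Op 3: free(a) -> (freed a); heap: [0-9 FREE][10-16 ALLOC][17-30 FREE]

Answer: [0-9 FREE][10-16 ALLOC][17-30 FREE]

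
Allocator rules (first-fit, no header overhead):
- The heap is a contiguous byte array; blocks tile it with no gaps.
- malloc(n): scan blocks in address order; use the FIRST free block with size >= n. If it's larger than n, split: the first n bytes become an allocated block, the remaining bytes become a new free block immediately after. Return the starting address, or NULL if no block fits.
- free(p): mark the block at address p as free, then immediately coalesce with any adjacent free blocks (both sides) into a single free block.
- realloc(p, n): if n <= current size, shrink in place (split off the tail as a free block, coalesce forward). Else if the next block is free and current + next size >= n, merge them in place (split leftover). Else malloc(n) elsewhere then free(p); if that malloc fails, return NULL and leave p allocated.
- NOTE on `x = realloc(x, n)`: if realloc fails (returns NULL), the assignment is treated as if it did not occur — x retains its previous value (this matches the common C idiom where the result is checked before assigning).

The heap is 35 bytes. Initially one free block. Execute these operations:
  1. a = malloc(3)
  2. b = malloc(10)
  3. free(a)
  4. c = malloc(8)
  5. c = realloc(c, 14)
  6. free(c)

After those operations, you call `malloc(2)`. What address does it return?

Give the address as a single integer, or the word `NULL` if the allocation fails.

Answer: 0

Derivation:
Op 1: a = malloc(3) -> a = 0; heap: [0-2 ALLOC][3-34 FREE]
Op 2: b = malloc(10) -> b = 3; heap: [0-2 ALLOC][3-12 ALLOC][13-34 FREE]
Op 3: free(a) -> (freed a); heap: [0-2 FREE][3-12 ALLOC][13-34 FREE]
Op 4: c = malloc(8) -> c = 13; heap: [0-2 FREE][3-12 ALLOC][13-20 ALLOC][21-34 FREE]
Op 5: c = realloc(c, 14) -> c = 13; heap: [0-2 FREE][3-12 ALLOC][13-26 ALLOC][27-34 FREE]
Op 6: free(c) -> (freed c); heap: [0-2 FREE][3-12 ALLOC][13-34 FREE]
malloc(2): first-fit scan over [0-2 FREE][3-12 ALLOC][13-34 FREE] -> 0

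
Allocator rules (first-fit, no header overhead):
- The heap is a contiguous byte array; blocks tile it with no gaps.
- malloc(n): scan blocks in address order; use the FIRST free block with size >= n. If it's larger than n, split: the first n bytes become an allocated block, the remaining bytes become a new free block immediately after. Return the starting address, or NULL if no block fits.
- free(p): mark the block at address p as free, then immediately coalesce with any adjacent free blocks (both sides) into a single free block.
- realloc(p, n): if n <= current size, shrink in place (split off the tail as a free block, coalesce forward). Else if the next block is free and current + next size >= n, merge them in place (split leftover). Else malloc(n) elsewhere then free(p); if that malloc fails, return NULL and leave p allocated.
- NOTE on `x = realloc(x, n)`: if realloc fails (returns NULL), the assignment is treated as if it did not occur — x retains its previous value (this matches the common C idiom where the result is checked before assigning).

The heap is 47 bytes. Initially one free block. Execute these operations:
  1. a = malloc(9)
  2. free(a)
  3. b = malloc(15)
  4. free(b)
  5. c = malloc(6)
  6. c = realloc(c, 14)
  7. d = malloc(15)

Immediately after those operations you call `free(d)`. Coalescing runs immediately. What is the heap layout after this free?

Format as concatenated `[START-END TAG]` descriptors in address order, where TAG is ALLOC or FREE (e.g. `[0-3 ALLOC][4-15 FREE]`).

Answer: [0-13 ALLOC][14-46 FREE]

Derivation:
Op 1: a = malloc(9) -> a = 0; heap: [0-8 ALLOC][9-46 FREE]
Op 2: free(a) -> (freed a); heap: [0-46 FREE]
Op 3: b = malloc(15) -> b = 0; heap: [0-14 ALLOC][15-46 FREE]
Op 4: free(b) -> (freed b); heap: [0-46 FREE]
Op 5: c = malloc(6) -> c = 0; heap: [0-5 ALLOC][6-46 FREE]
Op 6: c = realloc(c, 14) -> c = 0; heap: [0-13 ALLOC][14-46 FREE]
Op 7: d = malloc(15) -> d = 14; heap: [0-13 ALLOC][14-28 ALLOC][29-46 FREE]
free(d): d = 14 -> block [14-28 ALLOC]; mark free, coalesce with adjacent free neighbors -> [0-13 ALLOC][14-46 FREE]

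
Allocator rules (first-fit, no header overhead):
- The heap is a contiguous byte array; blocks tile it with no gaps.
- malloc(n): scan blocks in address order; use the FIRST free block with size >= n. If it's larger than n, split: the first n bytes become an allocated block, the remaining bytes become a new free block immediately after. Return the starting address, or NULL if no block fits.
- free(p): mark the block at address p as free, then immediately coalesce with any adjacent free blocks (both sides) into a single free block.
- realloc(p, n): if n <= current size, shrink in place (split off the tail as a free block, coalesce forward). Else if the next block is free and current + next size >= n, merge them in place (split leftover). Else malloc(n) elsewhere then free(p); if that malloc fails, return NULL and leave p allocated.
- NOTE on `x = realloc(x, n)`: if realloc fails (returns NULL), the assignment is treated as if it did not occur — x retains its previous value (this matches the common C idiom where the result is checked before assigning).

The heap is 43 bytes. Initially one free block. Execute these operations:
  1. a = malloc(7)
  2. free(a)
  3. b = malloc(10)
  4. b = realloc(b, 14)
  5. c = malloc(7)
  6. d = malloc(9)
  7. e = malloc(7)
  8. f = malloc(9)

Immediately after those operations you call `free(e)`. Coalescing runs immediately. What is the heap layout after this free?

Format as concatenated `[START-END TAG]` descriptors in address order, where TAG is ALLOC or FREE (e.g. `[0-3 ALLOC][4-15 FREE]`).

Answer: [0-13 ALLOC][14-20 ALLOC][21-29 ALLOC][30-42 FREE]

Derivation:
Op 1: a = malloc(7) -> a = 0; heap: [0-6 ALLOC][7-42 FREE]
Op 2: free(a) -> (freed a); heap: [0-42 FREE]
Op 3: b = malloc(10) -> b = 0; heap: [0-9 ALLOC][10-42 FREE]
Op 4: b = realloc(b, 14) -> b = 0; heap: [0-13 ALLOC][14-42 FREE]
Op 5: c = malloc(7) -> c = 14; heap: [0-13 ALLOC][14-20 ALLOC][21-42 FREE]
Op 6: d = malloc(9) -> d = 21; heap: [0-13 ALLOC][14-20 ALLOC][21-29 ALLOC][30-42 FREE]
Op 7: e = malloc(7) -> e = 30; heap: [0-13 ALLOC][14-20 ALLOC][21-29 ALLOC][30-36 ALLOC][37-42 FREE]
Op 8: f = malloc(9) -> f = NULL; heap: [0-13 ALLOC][14-20 ALLOC][21-29 ALLOC][30-36 ALLOC][37-42 FREE]
free(e): e = 30 -> block [30-36 ALLOC]; mark free, coalesce with adjacent free neighbors -> [0-13 ALLOC][14-20 ALLOC][21-29 ALLOC][30-42 FREE]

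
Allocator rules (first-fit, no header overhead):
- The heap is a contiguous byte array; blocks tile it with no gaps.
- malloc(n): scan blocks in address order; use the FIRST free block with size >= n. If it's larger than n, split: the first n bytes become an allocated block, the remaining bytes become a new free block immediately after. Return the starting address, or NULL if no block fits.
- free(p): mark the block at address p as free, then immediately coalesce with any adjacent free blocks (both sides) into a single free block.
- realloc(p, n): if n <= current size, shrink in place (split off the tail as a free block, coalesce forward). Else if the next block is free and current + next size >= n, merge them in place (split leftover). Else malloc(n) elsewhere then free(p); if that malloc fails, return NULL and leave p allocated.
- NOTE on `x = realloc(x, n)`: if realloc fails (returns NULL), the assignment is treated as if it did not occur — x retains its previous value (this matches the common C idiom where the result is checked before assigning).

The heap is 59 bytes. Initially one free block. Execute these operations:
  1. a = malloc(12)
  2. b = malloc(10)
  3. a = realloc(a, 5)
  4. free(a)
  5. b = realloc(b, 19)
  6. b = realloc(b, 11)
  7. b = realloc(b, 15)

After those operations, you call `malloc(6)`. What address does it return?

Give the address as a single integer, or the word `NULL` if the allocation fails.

Op 1: a = malloc(12) -> a = 0; heap: [0-11 ALLOC][12-58 FREE]
Op 2: b = malloc(10) -> b = 12; heap: [0-11 ALLOC][12-21 ALLOC][22-58 FREE]
Op 3: a = realloc(a, 5) -> a = 0; heap: [0-4 ALLOC][5-11 FREE][12-21 ALLOC][22-58 FREE]
Op 4: free(a) -> (freed a); heap: [0-11 FREE][12-21 ALLOC][22-58 FREE]
Op 5: b = realloc(b, 19) -> b = 12; heap: [0-11 FREE][12-30 ALLOC][31-58 FREE]
Op 6: b = realloc(b, 11) -> b = 12; heap: [0-11 FREE][12-22 ALLOC][23-58 FREE]
Op 7: b = realloc(b, 15) -> b = 12; heap: [0-11 FREE][12-26 ALLOC][27-58 FREE]
malloc(6): first-fit scan over [0-11 FREE][12-26 ALLOC][27-58 FREE] -> 0

Answer: 0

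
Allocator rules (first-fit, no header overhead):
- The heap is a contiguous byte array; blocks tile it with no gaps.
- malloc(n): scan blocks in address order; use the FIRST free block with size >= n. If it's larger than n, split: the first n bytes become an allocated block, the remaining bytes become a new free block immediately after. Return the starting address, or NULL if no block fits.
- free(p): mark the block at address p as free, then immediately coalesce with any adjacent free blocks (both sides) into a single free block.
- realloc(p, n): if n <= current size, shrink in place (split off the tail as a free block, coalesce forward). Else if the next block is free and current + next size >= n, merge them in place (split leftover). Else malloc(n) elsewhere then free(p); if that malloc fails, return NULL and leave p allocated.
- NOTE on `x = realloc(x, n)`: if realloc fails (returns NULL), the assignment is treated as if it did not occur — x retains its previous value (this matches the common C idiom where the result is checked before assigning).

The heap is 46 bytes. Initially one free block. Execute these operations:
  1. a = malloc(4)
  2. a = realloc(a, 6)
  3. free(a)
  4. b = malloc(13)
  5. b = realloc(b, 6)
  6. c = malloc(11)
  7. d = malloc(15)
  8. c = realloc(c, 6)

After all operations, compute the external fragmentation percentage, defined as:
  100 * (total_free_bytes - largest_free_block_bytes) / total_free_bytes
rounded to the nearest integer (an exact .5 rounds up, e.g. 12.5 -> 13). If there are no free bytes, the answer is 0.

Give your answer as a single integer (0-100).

Op 1: a = malloc(4) -> a = 0; heap: [0-3 ALLOC][4-45 FREE]
Op 2: a = realloc(a, 6) -> a = 0; heap: [0-5 ALLOC][6-45 FREE]
Op 3: free(a) -> (freed a); heap: [0-45 FREE]
Op 4: b = malloc(13) -> b = 0; heap: [0-12 ALLOC][13-45 FREE]
Op 5: b = realloc(b, 6) -> b = 0; heap: [0-5 ALLOC][6-45 FREE]
Op 6: c = malloc(11) -> c = 6; heap: [0-5 ALLOC][6-16 ALLOC][17-45 FREE]
Op 7: d = malloc(15) -> d = 17; heap: [0-5 ALLOC][6-16 ALLOC][17-31 ALLOC][32-45 FREE]
Op 8: c = realloc(c, 6) -> c = 6; heap: [0-5 ALLOC][6-11 ALLOC][12-16 FREE][17-31 ALLOC][32-45 FREE]
Free blocks: [5 14] total_free=19 largest=14 -> 100*(19-14)/19 = 500/19 ≈ 26.316 -> rounds to 26

Answer: 26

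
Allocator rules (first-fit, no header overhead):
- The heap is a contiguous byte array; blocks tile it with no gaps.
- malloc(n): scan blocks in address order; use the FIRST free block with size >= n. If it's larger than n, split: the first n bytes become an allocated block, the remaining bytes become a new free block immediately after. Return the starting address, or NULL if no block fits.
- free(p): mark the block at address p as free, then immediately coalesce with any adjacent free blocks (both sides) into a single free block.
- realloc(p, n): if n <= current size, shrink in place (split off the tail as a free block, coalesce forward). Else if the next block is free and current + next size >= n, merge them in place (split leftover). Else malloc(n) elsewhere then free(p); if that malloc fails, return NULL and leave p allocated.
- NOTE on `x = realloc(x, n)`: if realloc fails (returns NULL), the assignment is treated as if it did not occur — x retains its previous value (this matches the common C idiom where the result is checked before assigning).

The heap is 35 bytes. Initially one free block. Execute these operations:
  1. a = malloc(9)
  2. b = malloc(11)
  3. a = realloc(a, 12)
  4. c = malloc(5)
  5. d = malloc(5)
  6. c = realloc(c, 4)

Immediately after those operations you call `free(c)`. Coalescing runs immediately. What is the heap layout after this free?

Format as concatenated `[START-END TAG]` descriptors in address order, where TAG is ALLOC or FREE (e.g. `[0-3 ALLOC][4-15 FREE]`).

Answer: [0-8 FREE][9-19 ALLOC][20-31 ALLOC][32-34 FREE]

Derivation:
Op 1: a = malloc(9) -> a = 0; heap: [0-8 ALLOC][9-34 FREE]
Op 2: b = malloc(11) -> b = 9; heap: [0-8 ALLOC][9-19 ALLOC][20-34 FREE]
Op 3: a = realloc(a, 12) -> a = 20; heap: [0-8 FREE][9-19 ALLOC][20-31 ALLOC][32-34 FREE]
Op 4: c = malloc(5) -> c = 0; heap: [0-4 ALLOC][5-8 FREE][9-19 ALLOC][20-31 ALLOC][32-34 FREE]
Op 5: d = malloc(5) -> d = NULL; heap: [0-4 ALLOC][5-8 FREE][9-19 ALLOC][20-31 ALLOC][32-34 FREE]
Op 6: c = realloc(c, 4) -> c = 0; heap: [0-3 ALLOC][4-8 FREE][9-19 ALLOC][20-31 ALLOC][32-34 FREE]
free(c): c = 0 -> block [0-3 ALLOC]; mark free, coalesce with adjacent free neighbors -> [0-8 FREE][9-19 ALLOC][20-31 ALLOC][32-34 FREE]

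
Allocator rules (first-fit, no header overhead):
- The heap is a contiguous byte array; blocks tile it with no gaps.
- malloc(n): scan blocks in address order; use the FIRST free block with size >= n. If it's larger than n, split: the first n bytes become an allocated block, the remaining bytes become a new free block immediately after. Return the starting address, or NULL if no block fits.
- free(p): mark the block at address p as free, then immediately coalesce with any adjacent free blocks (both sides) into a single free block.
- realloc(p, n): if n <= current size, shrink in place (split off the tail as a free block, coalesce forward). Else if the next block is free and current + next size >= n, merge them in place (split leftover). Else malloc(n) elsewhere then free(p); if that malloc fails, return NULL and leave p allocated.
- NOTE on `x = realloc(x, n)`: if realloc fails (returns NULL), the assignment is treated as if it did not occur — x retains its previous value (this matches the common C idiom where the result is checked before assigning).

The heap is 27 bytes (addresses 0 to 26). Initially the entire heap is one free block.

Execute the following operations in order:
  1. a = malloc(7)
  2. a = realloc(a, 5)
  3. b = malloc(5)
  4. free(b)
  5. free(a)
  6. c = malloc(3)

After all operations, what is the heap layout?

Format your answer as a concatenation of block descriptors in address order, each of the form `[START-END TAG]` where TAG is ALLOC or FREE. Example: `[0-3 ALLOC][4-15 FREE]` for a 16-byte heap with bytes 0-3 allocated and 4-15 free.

Op 1: a = malloc(7) -> a = 0; heap: [0-6 ALLOC][7-26 FREE]
Op 2: a = realloc(a, 5) -> a = 0; heap: [0-4 ALLOC][5-26 FREE]
Op 3: b = malloc(5) -> b = 5; heap: [0-4 ALLOC][5-9 ALLOC][10-26 FREE]
Op 4: free(b) -> (freed b); heap: [0-4 ALLOC][5-26 FREE]
Op 5: free(a) -> (freed a); heap: [0-26 FREE]
Op 6: c = malloc(3) -> c = 0; heap: [0-2 ALLOC][3-26 FREE]

Answer: [0-2 ALLOC][3-26 FREE]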